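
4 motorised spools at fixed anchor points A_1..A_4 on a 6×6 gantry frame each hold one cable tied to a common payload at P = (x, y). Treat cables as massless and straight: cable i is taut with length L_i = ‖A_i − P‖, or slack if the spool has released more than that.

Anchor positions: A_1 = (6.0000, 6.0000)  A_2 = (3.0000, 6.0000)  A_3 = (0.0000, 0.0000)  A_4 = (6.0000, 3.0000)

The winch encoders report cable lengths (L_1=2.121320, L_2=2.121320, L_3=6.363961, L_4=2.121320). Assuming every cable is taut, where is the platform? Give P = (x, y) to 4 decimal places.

(4.5000, 4.5000)

circle eqns → linear via eq_j − eq_1; set c_j = A_j·A_j − L_j²
c_1 = 36.0000+36.0000−4.5000 = 67.5000
6.0000·x + 0.0000·y = c_1−c_2 = 27.0000
12.0000·x + 12.0000·y = c_1−c_3 = 108.0000
0.0000·x + 6.0000·y = c_1−c_4 = 27.0000
solve first two rows → x=4.5000, y=4.5000
check cable 4: ‖A_4−P‖² = 4.5000 ≈ L_4² = 4.5000 ✓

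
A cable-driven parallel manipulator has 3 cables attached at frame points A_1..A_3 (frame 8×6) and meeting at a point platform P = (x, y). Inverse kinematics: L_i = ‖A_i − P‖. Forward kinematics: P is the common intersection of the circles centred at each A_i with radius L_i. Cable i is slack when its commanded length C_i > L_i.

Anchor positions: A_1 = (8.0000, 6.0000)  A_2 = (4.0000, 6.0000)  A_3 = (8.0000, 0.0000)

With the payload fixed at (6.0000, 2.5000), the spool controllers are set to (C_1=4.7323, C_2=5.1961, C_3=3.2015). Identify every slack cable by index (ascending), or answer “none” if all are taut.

1, 2

cable 1: √((2.0000)²+(3.5000)²)=4.0311, C_1=4.7323: slack
cable 2: √((-2.0000)²+(3.5000)²)=4.0311, C_2=5.1961: slack
cable 3: √((2.0000)²+(-2.5000)²)=3.2016, C_3=3.2015: taut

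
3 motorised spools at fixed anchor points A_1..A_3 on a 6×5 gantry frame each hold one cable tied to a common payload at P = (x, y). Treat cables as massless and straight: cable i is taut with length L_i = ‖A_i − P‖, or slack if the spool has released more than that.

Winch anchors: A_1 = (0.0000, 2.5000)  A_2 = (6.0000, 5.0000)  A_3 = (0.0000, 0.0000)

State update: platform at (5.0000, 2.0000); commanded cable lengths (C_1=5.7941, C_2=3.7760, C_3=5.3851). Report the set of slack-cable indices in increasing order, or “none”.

1, 2

i=1: geometric 5.0249 vs commanded 5.7941 ⇒ slack
i=2: geometric 3.1623 vs commanded 3.7760 ⇒ slack
i=3: geometric 5.3852 vs commanded 5.3851 ⇒ taut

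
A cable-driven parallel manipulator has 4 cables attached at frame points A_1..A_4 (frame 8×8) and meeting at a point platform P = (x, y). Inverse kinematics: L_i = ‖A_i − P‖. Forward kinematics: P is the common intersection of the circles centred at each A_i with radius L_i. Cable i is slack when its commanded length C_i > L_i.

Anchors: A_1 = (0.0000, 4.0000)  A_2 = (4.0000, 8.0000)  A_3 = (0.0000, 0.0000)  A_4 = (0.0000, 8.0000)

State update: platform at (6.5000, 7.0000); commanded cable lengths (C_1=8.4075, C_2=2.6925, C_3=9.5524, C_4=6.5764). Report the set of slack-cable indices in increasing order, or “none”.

cable 1: √((-6.5000)²+(-3.0000)²)=7.1589, C_1=8.4075: slack
cable 2: √((-2.5000)²+(1.0000)²)=2.6926, C_2=2.6925: taut
cable 3: √((-6.5000)²+(-7.0000)²)=9.5525, C_3=9.5524: taut
cable 4: √((-6.5000)²+(1.0000)²)=6.5765, C_4=6.5764: taut

1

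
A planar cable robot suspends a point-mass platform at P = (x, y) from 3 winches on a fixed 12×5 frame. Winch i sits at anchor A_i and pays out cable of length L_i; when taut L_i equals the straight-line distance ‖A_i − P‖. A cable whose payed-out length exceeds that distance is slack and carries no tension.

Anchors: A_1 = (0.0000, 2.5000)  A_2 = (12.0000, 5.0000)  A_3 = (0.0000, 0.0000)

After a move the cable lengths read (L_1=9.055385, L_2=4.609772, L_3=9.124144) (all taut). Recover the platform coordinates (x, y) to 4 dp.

circle eqns → linear via eq_j − eq_1; set c_j = A_j·A_j − L_j²
c_1 = 0.0000+6.2500−82.0000 = -75.7500
-24.0000·x − 5.0000·y = c_1−c_2 = -223.5000
0.0000·x + 5.0000·y = c_1−c_3 = 7.5000
solve first two rows → x=9.0000, y=1.5000

(9.0000, 1.5000)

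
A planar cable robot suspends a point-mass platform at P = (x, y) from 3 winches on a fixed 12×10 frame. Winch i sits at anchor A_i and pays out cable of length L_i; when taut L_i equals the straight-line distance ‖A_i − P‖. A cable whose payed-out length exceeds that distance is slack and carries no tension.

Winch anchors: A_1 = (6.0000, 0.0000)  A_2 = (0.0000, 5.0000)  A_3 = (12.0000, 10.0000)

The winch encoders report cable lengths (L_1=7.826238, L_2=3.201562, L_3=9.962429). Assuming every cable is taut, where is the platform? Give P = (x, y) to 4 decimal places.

(2.5000, 7.0000)

expand ‖A_i−P‖²=L_i² and subtract eq 1 (c_i ≔ ‖A_i‖²−L_i²)
c_1 = 36.0000+0.0000−61.2500 = -25.2500
eq1−eq2 → [12.0000  -10.0000]·P = -40.0000
eq1−eq3 → [-12.0000  -20.0000]·P = -170.0000
2×2 solve → P = (2.5000, 7.0000)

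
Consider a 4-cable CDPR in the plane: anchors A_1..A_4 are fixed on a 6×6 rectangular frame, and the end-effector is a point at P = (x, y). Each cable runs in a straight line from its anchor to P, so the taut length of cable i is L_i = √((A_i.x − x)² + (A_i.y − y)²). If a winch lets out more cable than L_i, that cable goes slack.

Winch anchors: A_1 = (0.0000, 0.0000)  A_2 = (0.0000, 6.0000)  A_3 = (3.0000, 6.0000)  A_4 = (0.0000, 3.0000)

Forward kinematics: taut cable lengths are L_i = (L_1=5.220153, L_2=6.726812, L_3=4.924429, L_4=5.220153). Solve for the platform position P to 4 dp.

circle eqns → linear via eq_j − eq_1; set c_j = A_j·A_j − L_j²
c_1 = 0.0000+0.0000−27.2500 = -27.2500
0.0000·x − 12.0000·y = c_1−c_2 = -18.0000
-6.0000·x − 12.0000·y = c_1−c_3 = -48.0000
0.0000·x − 6.0000·y = c_1−c_4 = -9.0000
solve first two rows → x=5.0000, y=1.5000
check cable 4: ‖A_4−P‖² = 27.2500 ≈ L_4² = 27.2500 ✓

(5.0000, 1.5000)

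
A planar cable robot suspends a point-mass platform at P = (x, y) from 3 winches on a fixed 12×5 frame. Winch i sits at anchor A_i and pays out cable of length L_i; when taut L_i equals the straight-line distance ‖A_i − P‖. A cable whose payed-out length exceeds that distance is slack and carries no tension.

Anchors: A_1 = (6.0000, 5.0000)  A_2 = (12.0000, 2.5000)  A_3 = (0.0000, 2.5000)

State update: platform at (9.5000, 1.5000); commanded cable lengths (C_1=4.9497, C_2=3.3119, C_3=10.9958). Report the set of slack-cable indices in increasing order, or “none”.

cable 1: √((-3.5000)²+(3.5000)²)=4.9497, C_1=4.9497: taut
cable 2: √((2.5000)²+(1.0000)²)=2.6926, C_2=3.3119: slack
cable 3: √((-9.5000)²+(1.0000)²)=9.5525, C_3=10.9958: slack

2, 3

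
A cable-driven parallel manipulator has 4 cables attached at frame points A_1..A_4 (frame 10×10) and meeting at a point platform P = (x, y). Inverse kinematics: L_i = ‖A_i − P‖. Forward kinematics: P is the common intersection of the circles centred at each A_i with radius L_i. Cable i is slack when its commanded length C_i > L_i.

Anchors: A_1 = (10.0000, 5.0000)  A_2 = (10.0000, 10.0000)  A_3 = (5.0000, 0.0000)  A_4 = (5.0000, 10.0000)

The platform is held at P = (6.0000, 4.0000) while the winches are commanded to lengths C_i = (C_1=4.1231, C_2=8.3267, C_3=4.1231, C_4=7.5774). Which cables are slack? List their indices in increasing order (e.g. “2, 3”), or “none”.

i=1: geometric 4.1231 vs commanded 4.1231 ⇒ taut
i=2: geometric 7.2111 vs commanded 8.3267 ⇒ slack
i=3: geometric 4.1231 vs commanded 4.1231 ⇒ taut
i=4: geometric 6.0828 vs commanded 7.5774 ⇒ slack

2, 4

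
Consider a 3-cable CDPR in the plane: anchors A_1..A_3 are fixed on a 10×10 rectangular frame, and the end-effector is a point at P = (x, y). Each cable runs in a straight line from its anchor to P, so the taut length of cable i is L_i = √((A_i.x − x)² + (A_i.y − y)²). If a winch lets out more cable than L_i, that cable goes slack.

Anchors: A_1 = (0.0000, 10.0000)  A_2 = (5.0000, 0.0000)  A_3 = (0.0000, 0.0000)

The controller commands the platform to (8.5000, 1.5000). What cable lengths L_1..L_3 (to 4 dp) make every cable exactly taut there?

(12.0208, 3.8079, 8.6313)

L_1: Δ = A_1−P = (-8.5000, 8.5000) → ‖Δ‖ = √144.5000 = 12.0208
L_2: Δ = A_2−P = (-3.5000, -1.5000) → ‖Δ‖ = √14.5000 = 3.8079
L_3: Δ = A_3−P = (-8.5000, -1.5000) → ‖Δ‖ = √74.5000 = 8.6313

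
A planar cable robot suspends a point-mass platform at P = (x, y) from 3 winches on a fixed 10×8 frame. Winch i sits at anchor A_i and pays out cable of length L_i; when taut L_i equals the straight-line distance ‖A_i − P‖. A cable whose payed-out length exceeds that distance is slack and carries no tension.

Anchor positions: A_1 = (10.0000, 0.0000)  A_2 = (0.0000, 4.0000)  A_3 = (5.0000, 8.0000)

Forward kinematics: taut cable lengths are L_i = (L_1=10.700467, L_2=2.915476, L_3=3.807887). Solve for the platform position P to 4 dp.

circle eqns → linear via eq_j − eq_1; set k_j = A_j·A_j − L_j²
k_1 = 100.0000+0.0000−114.5000 = -14.5000
20.0000·x − 8.0000·y = k_1−k_2 = -22.0000
10.0000·x − 16.0000·y = k_1−k_3 = -89.0000
solve first two rows → x=1.5000, y=6.5000

(1.5000, 6.5000)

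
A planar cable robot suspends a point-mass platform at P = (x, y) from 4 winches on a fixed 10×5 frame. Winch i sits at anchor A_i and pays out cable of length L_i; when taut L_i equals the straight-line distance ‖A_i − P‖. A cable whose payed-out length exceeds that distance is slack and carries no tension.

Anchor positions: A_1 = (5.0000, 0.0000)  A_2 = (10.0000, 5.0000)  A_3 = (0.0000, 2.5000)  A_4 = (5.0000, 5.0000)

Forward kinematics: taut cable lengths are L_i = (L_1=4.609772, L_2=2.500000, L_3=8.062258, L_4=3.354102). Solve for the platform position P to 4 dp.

each cable: (A_i−P)·(A_i−P) = L_i²; let k_i = ‖A_i‖²−L_i²
k_1 = 25.0000+0.0000−21.2500 = 3.7500
row 1: -10.0000x − 10.0000y = -115.0000  (k_2=118.7500)
row 2: 10.0000x − 5.0000y = 62.5000  (k_3=-58.7500)
row 3: 0.0000x − 10.0000y = -35.0000  (k_4=38.7500)
Cramer on rows 1–2 → x = 8.0000, y = 3.5000
check cable 4: ‖A_4−P‖² = 11.2500 ≈ L_4² = 11.2500 ✓

(8.0000, 3.5000)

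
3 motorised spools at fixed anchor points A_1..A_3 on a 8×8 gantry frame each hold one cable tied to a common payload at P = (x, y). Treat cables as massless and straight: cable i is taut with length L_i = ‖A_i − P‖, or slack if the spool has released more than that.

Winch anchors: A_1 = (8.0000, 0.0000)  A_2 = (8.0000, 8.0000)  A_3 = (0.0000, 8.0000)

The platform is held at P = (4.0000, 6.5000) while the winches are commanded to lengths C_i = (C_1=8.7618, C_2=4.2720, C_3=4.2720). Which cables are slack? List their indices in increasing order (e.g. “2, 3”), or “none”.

1

i=1: geometric 7.6322 vs commanded 8.7618 ⇒ slack
i=2: geometric 4.2720 vs commanded 4.2720 ⇒ taut
i=3: geometric 4.2720 vs commanded 4.2720 ⇒ taut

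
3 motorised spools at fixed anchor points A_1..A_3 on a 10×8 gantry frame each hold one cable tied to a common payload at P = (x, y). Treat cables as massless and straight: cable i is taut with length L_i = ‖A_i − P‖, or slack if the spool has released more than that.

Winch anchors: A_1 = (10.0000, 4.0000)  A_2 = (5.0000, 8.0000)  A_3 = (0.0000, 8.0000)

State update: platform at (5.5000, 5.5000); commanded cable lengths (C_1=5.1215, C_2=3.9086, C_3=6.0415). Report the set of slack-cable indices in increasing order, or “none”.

cable 1: L_1 = ‖A_1−P‖ = 4.7434;  C_1 = 5.1215 → slack
cable 2: L_2 = ‖A_2−P‖ = 2.5495;  C_2 = 3.9086 → slack
cable 3: L_3 = ‖A_3−P‖ = 6.0415;  C_3 = 6.0415 → taut

1, 2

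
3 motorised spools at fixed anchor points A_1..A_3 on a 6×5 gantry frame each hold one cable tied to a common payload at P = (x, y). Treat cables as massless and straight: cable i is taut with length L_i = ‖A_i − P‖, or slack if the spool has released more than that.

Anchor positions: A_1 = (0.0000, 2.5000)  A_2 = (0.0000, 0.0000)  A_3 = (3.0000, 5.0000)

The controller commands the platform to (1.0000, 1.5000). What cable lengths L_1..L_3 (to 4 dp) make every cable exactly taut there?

L_1 = √((0.0000−1.0000)² + (2.5000−1.5000)²) = 1.4142
L_2 = √((0.0000−1.0000)² + (0.0000−1.5000)²) = 1.8028
L_3 = √((3.0000−1.0000)² + (5.0000−1.5000)²) = 4.0311

(1.4142, 1.8028, 4.0311)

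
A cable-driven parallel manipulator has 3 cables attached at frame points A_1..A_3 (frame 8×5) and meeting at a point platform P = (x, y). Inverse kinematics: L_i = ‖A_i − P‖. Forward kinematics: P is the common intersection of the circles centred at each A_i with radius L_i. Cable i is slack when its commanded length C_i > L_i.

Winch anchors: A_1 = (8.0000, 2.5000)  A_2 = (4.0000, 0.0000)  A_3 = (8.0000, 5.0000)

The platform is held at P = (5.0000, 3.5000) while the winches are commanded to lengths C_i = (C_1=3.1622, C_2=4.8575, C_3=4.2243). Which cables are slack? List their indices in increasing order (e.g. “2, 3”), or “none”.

2, 3

cable 1: √((3.0000)²+(-1.0000)²)=3.1623, C_1=3.1622: taut
cable 2: √((-1.0000)²+(-3.5000)²)=3.6401, C_2=4.8575: slack
cable 3: √((3.0000)²+(1.5000)²)=3.3541, C_3=4.2243: slack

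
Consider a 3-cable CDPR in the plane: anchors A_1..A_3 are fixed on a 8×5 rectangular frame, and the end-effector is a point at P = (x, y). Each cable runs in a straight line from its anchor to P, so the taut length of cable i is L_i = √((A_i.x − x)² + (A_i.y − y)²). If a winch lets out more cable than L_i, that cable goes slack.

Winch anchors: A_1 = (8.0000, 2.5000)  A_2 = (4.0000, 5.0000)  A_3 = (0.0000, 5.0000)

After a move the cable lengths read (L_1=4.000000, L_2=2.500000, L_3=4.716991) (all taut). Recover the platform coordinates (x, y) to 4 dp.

each cable: (A_i−P)·(A_i−P) = L_i²; let q_i = ‖A_i‖²−L_i²
q_1 = 64.0000+6.2500−16.0000 = 54.2500
row 1: 8.0000x − 5.0000y = 19.5000  (q_2=34.7500)
row 2: 16.0000x − 5.0000y = 51.5000  (q_3=2.7500)
Cramer on rows 1–2 → x = 4.0000, y = 2.5000

(4.0000, 2.5000)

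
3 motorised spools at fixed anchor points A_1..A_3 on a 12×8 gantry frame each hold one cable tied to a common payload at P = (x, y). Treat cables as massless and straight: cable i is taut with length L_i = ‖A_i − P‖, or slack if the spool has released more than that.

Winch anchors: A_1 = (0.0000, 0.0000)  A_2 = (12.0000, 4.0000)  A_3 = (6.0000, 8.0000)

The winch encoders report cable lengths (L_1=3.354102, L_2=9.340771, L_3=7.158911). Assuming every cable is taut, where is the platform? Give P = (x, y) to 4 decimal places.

(3.0000, 1.5000)

circle eqns → linear via eq_j − eq_1; set c_j = A_j·A_j − L_j²
c_1 = 0.0000+0.0000−11.2500 = -11.2500
-24.0000·x − 8.0000·y = c_1−c_2 = -84.0000
-12.0000·x − 16.0000·y = c_1−c_3 = -60.0000
solve first two rows → x=3.0000, y=1.5000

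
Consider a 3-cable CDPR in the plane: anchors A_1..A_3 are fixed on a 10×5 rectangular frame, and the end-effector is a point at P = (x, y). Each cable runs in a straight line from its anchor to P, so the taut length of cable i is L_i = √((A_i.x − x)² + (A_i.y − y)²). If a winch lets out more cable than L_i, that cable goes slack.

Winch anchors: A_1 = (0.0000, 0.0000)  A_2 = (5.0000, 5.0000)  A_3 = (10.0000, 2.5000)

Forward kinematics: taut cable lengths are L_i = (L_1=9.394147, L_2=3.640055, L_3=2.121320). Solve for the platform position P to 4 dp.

circle eqns → linear via eq_j − eq_1; set q_j = A_j·A_j − L_j²
q_1 = 0.0000+0.0000−88.2500 = -88.2500
-10.0000·x − 10.0000·y = q_1−q_2 = -125.0000
-20.0000·x − 5.0000·y = q_1−q_3 = -190.0000
solve first two rows → x=8.5000, y=4.0000

(8.5000, 4.0000)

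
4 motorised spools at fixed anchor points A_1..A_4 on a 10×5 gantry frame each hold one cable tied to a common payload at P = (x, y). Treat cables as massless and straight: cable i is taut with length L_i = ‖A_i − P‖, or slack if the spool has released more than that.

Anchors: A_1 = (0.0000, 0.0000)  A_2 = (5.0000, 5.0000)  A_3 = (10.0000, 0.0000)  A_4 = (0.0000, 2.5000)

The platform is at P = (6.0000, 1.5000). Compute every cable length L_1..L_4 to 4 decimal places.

cable 1: Δx=-6.0000, Δy=-1.5000; L_1 = √(Δx²+Δy²) = 6.1847
cable 2: Δx=-1.0000, Δy=3.5000; L_2 = √(Δx²+Δy²) = 3.6401
cable 3: Δx=4.0000, Δy=-1.5000; L_3 = √(Δx²+Δy²) = 4.2720
cable 4: Δx=-6.0000, Δy=1.0000; L_4 = √(Δx²+Δy²) = 6.0828

(6.1847, 3.6401, 4.2720, 6.0828)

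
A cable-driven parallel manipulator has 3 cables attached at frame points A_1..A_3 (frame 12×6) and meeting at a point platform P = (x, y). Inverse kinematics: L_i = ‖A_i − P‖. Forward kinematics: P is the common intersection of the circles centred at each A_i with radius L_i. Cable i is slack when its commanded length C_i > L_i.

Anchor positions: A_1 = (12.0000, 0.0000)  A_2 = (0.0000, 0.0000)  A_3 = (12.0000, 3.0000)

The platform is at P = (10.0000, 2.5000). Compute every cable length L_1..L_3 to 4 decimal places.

L_1: Δ = A_1−P = (2.0000, -2.5000) → ‖Δ‖ = √10.2500 = 3.2016
L_2: Δ = A_2−P = (-10.0000, -2.5000) → ‖Δ‖ = √106.2500 = 10.3078
L_3: Δ = A_3−P = (2.0000, 0.5000) → ‖Δ‖ = √4.2500 = 2.0616

(3.2016, 10.3078, 2.0616)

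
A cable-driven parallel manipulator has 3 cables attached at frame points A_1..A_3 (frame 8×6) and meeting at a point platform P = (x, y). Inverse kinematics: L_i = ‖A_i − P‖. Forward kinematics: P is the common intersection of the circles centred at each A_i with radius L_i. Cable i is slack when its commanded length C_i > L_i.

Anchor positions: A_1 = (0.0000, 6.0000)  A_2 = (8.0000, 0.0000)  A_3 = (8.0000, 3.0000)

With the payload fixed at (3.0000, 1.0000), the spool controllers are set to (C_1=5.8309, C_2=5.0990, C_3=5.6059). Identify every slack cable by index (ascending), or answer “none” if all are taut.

cable 1: L_1 = ‖A_1−P‖ = 5.8310;  C_1 = 5.8309 → taut
cable 2: L_2 = ‖A_2−P‖ = 5.0990;  C_2 = 5.0990 → taut
cable 3: L_3 = ‖A_3−P‖ = 5.3852;  C_3 = 5.6059 → slack

3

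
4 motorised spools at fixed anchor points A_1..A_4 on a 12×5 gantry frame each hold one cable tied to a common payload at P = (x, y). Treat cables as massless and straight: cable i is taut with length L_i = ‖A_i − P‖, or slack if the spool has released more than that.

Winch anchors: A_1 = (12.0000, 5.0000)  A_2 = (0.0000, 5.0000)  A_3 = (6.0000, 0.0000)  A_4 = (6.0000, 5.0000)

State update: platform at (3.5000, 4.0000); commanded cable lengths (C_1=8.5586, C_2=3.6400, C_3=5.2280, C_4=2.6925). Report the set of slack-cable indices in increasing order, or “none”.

cable 1: L_1 = ‖A_1−P‖ = 8.5586;  C_1 = 8.5586 → taut
cable 2: L_2 = ‖A_2−P‖ = 3.6401;  C_2 = 3.6400 → taut
cable 3: L_3 = ‖A_3−P‖ = 4.7170;  C_3 = 5.2280 → slack
cable 4: L_4 = ‖A_4−P‖ = 2.6926;  C_4 = 2.6925 → taut

3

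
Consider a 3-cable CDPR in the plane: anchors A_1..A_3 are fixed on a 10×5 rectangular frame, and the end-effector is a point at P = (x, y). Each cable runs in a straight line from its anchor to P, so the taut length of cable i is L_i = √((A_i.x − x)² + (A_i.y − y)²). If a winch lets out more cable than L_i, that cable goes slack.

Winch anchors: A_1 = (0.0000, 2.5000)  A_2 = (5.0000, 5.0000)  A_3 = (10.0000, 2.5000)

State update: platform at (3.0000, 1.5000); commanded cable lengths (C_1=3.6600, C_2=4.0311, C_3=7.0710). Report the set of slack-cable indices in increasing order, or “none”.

i=1: geometric 3.1623 vs commanded 3.6600 ⇒ slack
i=2: geometric 4.0311 vs commanded 4.0311 ⇒ taut
i=3: geometric 7.0711 vs commanded 7.0710 ⇒ taut

1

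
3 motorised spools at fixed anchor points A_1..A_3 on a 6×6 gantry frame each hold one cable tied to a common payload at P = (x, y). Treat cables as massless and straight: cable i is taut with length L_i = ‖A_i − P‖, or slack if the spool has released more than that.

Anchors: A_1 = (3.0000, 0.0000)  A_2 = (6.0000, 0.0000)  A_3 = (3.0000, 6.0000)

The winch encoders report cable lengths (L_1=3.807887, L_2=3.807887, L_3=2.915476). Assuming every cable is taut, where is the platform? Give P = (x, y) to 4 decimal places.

each cable: (A_i−P)·(A_i−P) = L_i²; let c_i = ‖A_i‖²−L_i²
c_1 = 9.0000+0.0000−14.5000 = -5.5000
row 1: -6.0000x + 0.0000y = -27.0000  (c_2=21.5000)
row 2: 0.0000x − 12.0000y = -42.0000  (c_3=36.5000)
Cramer on rows 1–2 → x = 4.5000, y = 3.5000

(4.5000, 3.5000)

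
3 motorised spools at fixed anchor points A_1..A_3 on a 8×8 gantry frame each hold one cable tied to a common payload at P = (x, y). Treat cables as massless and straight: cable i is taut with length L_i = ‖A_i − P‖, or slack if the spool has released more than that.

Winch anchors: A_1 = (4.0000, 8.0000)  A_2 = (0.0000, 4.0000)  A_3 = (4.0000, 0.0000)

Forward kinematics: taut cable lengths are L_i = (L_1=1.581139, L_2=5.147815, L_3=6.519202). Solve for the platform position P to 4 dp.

(4.5000, 6.5000)

circle eqns → linear via eq_j − eq_1; set q_j = A_j·A_j − L_j²
q_1 = 16.0000+64.0000−2.5000 = 77.5000
8.0000·x + 8.0000·y = q_1−q_2 = 88.0000
0.0000·x + 16.0000·y = q_1−q_3 = 104.0000
solve first two rows → x=4.5000, y=6.5000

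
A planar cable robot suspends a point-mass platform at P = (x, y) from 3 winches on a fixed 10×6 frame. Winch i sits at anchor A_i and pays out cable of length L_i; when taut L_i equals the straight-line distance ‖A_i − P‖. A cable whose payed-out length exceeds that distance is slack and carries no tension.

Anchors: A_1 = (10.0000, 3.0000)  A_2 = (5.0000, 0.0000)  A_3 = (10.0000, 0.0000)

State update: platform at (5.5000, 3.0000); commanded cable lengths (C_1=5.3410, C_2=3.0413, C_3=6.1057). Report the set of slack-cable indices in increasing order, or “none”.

1, 3

cable 1: √((4.5000)²+(0.0000)²)=4.5000, C_1=5.3410: slack
cable 2: √((-0.5000)²+(-3.0000)²)=3.0414, C_2=3.0413: taut
cable 3: √((4.5000)²+(-3.0000)²)=5.4083, C_3=6.1057: slack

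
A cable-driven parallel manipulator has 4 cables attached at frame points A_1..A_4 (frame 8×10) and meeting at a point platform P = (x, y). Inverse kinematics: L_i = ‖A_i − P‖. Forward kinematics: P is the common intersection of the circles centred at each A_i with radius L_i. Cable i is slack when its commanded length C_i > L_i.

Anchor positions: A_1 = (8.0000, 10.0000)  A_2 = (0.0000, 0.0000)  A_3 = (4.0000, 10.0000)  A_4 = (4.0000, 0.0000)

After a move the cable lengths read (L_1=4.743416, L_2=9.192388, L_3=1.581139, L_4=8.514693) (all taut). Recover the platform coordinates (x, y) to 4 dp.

(3.5000, 8.5000)

expand ‖A_i−P‖²=L_i² and subtract eq 1 (k_i ≔ ‖A_i‖²−L_i²)
k_1 = 64.0000+100.0000−22.5000 = 141.5000
eq1−eq2 → [16.0000  20.0000]·P = 226.0000
eq1−eq3 → [8.0000  0.0000]·P = 28.0000
eq1−eq4 → [8.0000  20.0000]·P = 198.0000
2×2 solve → P = (3.5000, 8.5000)
check cable 4: ‖A_4−P‖² = 72.5000 ≈ L_4² = 72.5000 ✓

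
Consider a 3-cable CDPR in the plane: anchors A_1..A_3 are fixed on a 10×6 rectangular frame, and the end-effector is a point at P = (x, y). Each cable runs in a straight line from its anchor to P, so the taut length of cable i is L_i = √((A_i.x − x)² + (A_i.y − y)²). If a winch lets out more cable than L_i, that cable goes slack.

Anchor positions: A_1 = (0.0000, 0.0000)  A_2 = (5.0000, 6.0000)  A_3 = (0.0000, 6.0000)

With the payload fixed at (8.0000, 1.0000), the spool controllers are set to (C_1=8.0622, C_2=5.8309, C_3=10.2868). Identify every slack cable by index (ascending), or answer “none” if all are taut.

3

cable 1: L_1 = ‖A_1−P‖ = 8.0623;  C_1 = 8.0622 → taut
cable 2: L_2 = ‖A_2−P‖ = 5.8310;  C_2 = 5.8309 → taut
cable 3: L_3 = ‖A_3−P‖ = 9.4340;  C_3 = 10.2868 → slack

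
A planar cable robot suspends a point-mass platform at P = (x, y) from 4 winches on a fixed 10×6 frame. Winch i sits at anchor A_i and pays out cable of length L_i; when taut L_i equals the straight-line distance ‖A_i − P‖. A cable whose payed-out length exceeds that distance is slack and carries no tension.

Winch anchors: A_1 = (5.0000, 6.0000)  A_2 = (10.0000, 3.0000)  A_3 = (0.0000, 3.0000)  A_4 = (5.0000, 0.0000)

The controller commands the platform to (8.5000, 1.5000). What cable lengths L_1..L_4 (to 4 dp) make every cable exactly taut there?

(5.7009, 2.1213, 8.6313, 3.8079)

cable 1: Δx=-3.5000, Δy=4.5000; L_1 = √(Δx²+Δy²) = 5.7009
cable 2: Δx=1.5000, Δy=1.5000; L_2 = √(Δx²+Δy²) = 2.1213
cable 3: Δx=-8.5000, Δy=1.5000; L_3 = √(Δx²+Δy²) = 8.6313
cable 4: Δx=-3.5000, Δy=-1.5000; L_4 = √(Δx²+Δy²) = 3.8079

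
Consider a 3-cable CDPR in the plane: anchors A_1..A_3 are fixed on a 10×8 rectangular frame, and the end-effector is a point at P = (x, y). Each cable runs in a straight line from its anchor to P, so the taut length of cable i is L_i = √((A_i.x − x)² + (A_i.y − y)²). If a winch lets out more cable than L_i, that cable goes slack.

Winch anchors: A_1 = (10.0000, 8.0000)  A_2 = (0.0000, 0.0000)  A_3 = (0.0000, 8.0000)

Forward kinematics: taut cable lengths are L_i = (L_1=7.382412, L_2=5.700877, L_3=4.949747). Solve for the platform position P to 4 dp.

expand ‖A_i−P‖²=L_i² and subtract eq 1 (k_i ≔ ‖A_i‖²−L_i²)
k_1 = 100.0000+64.0000−54.5000 = 109.5000
eq1−eq2 → [20.0000  16.0000]·P = 142.0000
eq1−eq3 → [20.0000  0.0000]·P = 70.0000
2×2 solve → P = (3.5000, 4.5000)

(3.5000, 4.5000)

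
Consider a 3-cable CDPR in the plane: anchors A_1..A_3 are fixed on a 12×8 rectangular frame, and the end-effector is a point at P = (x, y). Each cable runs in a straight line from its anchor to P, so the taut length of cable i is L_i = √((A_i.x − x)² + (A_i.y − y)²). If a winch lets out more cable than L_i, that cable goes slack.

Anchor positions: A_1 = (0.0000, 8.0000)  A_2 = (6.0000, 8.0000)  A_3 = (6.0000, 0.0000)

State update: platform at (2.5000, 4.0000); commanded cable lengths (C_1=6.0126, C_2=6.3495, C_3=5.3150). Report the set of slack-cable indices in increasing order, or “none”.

1, 2

i=1: geometric 4.7170 vs commanded 6.0126 ⇒ slack
i=2: geometric 5.3151 vs commanded 6.3495 ⇒ slack
i=3: geometric 5.3151 vs commanded 5.3150 ⇒ taut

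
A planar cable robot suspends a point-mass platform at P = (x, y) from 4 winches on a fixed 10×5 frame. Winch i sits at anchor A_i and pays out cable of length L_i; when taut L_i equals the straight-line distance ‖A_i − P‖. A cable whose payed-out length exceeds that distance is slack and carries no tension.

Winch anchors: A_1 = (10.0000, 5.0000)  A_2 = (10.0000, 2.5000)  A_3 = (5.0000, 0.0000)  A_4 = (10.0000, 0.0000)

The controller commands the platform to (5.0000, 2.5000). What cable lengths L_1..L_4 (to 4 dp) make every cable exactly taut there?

(5.5902, 5.0000, 2.5000, 5.5902)

L_1 = √((10.0000−5.0000)² + (5.0000−2.5000)²) = 5.5902
L_2 = √((10.0000−5.0000)² + (2.5000−2.5000)²) = 5.0000
L_3 = √((5.0000−5.0000)² + (0.0000−2.5000)²) = 2.5000
L_4 = √((10.0000−5.0000)² + (0.0000−2.5000)²) = 5.5902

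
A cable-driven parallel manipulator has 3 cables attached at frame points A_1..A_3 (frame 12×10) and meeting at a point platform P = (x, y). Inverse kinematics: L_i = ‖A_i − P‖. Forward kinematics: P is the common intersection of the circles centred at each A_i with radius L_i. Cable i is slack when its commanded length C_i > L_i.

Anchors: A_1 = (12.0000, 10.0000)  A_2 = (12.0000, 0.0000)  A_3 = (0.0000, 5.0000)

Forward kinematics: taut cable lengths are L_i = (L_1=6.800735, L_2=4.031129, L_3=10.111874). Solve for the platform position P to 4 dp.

circle eqns → linear via eq_j − eq_1; set c_j = A_j·A_j − L_j²
c_1 = 144.0000+100.0000−46.2500 = 197.7500
0.0000·x + 20.0000·y = c_1−c_2 = 70.0000
24.0000·x + 10.0000·y = c_1−c_3 = 275.0000
solve first two rows → x=10.0000, y=3.5000

(10.0000, 3.5000)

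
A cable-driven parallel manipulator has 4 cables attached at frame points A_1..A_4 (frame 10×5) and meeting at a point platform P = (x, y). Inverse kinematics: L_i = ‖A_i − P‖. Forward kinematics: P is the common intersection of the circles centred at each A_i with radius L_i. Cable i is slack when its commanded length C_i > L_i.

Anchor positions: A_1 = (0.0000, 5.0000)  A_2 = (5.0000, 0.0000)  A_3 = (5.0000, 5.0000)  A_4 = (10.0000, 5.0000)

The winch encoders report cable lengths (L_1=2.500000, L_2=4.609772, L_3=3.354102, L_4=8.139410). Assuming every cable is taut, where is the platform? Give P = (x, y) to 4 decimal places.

(2.0000, 3.5000)

each cable: (A_i−P)·(A_i−P) = L_i²; let c_i = ‖A_i‖²−L_i²
c_1 = 0.0000+25.0000−6.2500 = 18.7500
row 1: -10.0000x + 10.0000y = 15.0000  (c_2=3.7500)
row 2: -10.0000x + 0.0000y = -20.0000  (c_3=38.7500)
row 3: -20.0000x + 0.0000y = -40.0000  (c_4=58.7500)
Cramer on rows 1–2 → x = 2.0000, y = 3.5000
check cable 4: ‖A_4−P‖² = 66.2500 ≈ L_4² = 66.2500 ✓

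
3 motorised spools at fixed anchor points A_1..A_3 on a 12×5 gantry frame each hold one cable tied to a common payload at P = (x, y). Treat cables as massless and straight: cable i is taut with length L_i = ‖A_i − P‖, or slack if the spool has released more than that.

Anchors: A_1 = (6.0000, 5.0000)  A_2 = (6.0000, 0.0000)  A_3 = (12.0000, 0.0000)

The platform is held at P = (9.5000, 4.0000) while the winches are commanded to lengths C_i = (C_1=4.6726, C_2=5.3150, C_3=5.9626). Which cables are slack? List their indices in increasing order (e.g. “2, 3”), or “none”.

cable 1: L_1 = ‖A_1−P‖ = 3.6401;  C_1 = 4.6726 → slack
cable 2: L_2 = ‖A_2−P‖ = 5.3151;  C_2 = 5.3150 → taut
cable 3: L_3 = ‖A_3−P‖ = 4.7170;  C_3 = 5.9626 → slack

1, 3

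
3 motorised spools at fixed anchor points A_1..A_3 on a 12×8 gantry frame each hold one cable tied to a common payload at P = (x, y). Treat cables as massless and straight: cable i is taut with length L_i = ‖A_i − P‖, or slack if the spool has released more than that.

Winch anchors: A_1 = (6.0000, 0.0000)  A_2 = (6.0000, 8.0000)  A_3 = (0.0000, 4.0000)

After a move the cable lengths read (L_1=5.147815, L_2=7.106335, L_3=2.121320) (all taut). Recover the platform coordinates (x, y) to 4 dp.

(1.5000, 2.5000)

each cable: (A_i−P)·(A_i−P) = L_i²; let q_i = ‖A_i‖²−L_i²
q_1 = 36.0000+0.0000−26.5000 = 9.5000
row 1: 0.0000x − 16.0000y = -40.0000  (q_2=49.5000)
row 2: 12.0000x − 8.0000y = -2.0000  (q_3=11.5000)
Cramer on rows 1–2 → x = 1.5000, y = 2.5000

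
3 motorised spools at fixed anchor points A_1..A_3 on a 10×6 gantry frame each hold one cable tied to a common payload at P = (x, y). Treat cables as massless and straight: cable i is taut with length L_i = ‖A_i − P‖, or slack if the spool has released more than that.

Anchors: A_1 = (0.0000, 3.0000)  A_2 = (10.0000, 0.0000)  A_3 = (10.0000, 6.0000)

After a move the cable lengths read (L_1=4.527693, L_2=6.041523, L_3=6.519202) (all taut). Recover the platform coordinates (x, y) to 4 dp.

circle eqns → linear via eq_j − eq_1; set q_j = A_j·A_j − L_j²
q_1 = 0.0000+9.0000−20.5000 = -11.5000
-20.0000·x + 6.0000·y = q_1−q_2 = -75.0000
-20.0000·x − 6.0000·y = q_1−q_3 = -105.0000
solve first two rows → x=4.5000, y=2.5000

(4.5000, 2.5000)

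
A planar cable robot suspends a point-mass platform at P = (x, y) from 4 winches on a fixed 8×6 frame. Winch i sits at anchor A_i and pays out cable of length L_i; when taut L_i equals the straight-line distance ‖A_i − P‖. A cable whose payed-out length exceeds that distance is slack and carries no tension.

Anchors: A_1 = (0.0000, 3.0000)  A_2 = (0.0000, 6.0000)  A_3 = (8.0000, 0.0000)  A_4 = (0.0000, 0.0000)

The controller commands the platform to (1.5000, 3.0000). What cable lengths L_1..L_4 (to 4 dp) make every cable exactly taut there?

L_1 = √((0.0000−1.5000)² + (3.0000−3.0000)²) = 1.5000
L_2 = √((0.0000−1.5000)² + (6.0000−3.0000)²) = 3.3541
L_3 = √((8.0000−1.5000)² + (0.0000−3.0000)²) = 7.1589
L_4 = √((0.0000−1.5000)² + (0.0000−3.0000)²) = 3.3541

(1.5000, 3.3541, 7.1589, 3.3541)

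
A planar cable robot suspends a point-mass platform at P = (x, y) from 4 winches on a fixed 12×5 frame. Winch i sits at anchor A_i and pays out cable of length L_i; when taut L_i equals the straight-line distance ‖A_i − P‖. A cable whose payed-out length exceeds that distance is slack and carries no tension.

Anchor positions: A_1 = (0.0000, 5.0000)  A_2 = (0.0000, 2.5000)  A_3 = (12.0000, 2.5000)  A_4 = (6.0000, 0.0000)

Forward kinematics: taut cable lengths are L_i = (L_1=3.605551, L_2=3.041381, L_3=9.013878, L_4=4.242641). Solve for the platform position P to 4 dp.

circle eqns → linear via eq_j − eq_1; set c_j = A_j·A_j − L_j²
c_1 = 0.0000+25.0000−13.0000 = 12.0000
0.0000·x + 5.0000·y = c_1−c_2 = 15.0000
-24.0000·x + 5.0000·y = c_1−c_3 = -57.0000
-12.0000·x + 10.0000·y = c_1−c_4 = -6.0000
solve first two rows → x=3.0000, y=3.0000
check cable 4: ‖A_4−P‖² = 18.0000 ≈ L_4² = 18.0000 ✓

(3.0000, 3.0000)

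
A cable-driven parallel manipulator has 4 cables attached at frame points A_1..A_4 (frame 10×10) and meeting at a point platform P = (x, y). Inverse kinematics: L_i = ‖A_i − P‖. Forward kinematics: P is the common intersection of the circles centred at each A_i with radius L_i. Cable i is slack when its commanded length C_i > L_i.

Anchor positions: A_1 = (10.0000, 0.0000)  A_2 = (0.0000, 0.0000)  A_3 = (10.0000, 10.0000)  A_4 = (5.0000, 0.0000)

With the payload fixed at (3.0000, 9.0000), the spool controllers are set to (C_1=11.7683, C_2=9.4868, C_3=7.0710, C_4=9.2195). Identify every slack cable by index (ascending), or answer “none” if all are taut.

1

i=1: geometric 11.4018 vs commanded 11.7683 ⇒ slack
i=2: geometric 9.4868 vs commanded 9.4868 ⇒ taut
i=3: geometric 7.0711 vs commanded 7.0710 ⇒ taut
i=4: geometric 9.2195 vs commanded 9.2195 ⇒ taut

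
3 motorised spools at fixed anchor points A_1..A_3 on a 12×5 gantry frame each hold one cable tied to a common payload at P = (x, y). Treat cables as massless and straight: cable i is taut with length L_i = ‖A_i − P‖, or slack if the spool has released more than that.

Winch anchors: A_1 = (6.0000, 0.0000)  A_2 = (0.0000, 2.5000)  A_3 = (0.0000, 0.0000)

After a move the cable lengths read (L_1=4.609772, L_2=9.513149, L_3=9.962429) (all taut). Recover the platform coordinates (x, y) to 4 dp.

(9.5000, 3.0000)

circle eqns → linear via eq_j − eq_1; set c_j = A_j·A_j − L_j²
c_1 = 36.0000+0.0000−21.2500 = 14.7500
12.0000·x − 5.0000·y = c_1−c_2 = 99.0000
12.0000·x + 0.0000·y = c_1−c_3 = 114.0000
solve first two rows → x=9.5000, y=3.0000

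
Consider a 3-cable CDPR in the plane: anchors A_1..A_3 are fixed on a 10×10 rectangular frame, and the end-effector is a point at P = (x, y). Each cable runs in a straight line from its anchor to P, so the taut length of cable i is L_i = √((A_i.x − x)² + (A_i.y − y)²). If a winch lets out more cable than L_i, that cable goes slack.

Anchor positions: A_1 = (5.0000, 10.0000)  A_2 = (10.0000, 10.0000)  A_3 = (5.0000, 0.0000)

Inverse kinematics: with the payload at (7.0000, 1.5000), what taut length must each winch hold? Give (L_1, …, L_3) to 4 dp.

(8.7321, 9.0139, 2.5000)

L_1 = √((5.0000−7.0000)² + (10.0000−1.5000)²) = 8.7321
L_2 = √((10.0000−7.0000)² + (10.0000−1.5000)²) = 9.0139
L_3 = √((5.0000−7.0000)² + (0.0000−1.5000)²) = 2.5000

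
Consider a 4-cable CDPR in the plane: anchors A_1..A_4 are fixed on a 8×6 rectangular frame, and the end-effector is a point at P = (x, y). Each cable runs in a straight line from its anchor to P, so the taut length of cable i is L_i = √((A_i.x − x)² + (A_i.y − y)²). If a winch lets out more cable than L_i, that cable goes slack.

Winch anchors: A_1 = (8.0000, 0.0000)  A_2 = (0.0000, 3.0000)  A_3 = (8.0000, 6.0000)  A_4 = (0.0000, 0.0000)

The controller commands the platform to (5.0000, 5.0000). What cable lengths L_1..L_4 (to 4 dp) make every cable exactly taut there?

L_1: Δ = A_1−P = (3.0000, -5.0000) → ‖Δ‖ = √34.0000 = 5.8310
L_2: Δ = A_2−P = (-5.0000, -2.0000) → ‖Δ‖ = √29.0000 = 5.3852
L_3: Δ = A_3−P = (3.0000, 1.0000) → ‖Δ‖ = √10.0000 = 3.1623
L_4: Δ = A_4−P = (-5.0000, -5.0000) → ‖Δ‖ = √50.0000 = 7.0711

(5.8310, 5.3852, 3.1623, 7.0711)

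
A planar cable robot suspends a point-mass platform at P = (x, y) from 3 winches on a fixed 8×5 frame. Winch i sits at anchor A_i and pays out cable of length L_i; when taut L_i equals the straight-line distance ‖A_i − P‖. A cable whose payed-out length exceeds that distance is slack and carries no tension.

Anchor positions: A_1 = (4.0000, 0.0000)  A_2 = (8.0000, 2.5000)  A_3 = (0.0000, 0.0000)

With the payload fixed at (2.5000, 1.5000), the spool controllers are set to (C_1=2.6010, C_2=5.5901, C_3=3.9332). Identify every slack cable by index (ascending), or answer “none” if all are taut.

i=1: geometric 2.1213 vs commanded 2.6010 ⇒ slack
i=2: geometric 5.5902 vs commanded 5.5901 ⇒ taut
i=3: geometric 2.9155 vs commanded 3.9332 ⇒ slack

1, 3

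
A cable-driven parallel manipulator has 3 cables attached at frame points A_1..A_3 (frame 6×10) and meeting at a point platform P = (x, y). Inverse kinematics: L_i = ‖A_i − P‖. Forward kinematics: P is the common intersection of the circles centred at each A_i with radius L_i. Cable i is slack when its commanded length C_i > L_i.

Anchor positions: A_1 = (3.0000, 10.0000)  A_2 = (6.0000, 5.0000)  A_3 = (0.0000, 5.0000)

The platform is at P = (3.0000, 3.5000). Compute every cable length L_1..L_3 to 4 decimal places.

(6.5000, 3.3541, 3.3541)

L_1 = √((3.0000−3.0000)² + (10.0000−3.5000)²) = 6.5000
L_2 = √((6.0000−3.0000)² + (5.0000−3.5000)²) = 3.3541
L_3 = √((0.0000−3.0000)² + (5.0000−3.5000)²) = 3.3541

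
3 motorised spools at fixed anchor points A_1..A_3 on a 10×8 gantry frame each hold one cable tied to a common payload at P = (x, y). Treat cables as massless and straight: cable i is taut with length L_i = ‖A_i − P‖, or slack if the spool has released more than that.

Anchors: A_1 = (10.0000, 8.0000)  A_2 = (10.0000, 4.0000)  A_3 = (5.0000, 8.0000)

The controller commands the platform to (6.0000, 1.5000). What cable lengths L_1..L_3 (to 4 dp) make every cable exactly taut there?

(7.6322, 4.7170, 6.5765)

L_1: Δ = A_1−P = (4.0000, 6.5000) → ‖Δ‖ = √58.2500 = 7.6322
L_2: Δ = A_2−P = (4.0000, 2.5000) → ‖Δ‖ = √22.2500 = 4.7170
L_3: Δ = A_3−P = (-1.0000, 6.5000) → ‖Δ‖ = √43.2500 = 6.5765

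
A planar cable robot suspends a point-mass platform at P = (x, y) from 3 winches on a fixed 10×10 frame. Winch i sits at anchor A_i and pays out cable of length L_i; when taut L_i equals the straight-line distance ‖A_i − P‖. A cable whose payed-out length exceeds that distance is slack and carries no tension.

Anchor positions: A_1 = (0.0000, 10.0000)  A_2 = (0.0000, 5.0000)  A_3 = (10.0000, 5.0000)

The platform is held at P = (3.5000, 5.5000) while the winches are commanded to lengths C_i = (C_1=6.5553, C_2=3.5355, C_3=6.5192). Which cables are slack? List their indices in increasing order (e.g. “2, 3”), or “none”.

cable 1: √((-3.5000)²+(4.5000)²)=5.7009, C_1=6.5553: slack
cable 2: √((-3.5000)²+(-0.5000)²)=3.5355, C_2=3.5355: taut
cable 3: √((6.5000)²+(-0.5000)²)=6.5192, C_3=6.5192: taut

1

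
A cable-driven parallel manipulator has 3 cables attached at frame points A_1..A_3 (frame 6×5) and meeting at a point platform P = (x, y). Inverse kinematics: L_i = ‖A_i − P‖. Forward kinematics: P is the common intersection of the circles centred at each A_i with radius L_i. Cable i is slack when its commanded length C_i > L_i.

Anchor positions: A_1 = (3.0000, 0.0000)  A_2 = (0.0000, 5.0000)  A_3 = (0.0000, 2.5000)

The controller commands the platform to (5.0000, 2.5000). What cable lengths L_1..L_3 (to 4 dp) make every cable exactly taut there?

(3.2016, 5.5902, 5.0000)

L_1: Δ = A_1−P = (-2.0000, -2.5000) → ‖Δ‖ = √10.2500 = 3.2016
L_2: Δ = A_2−P = (-5.0000, 2.5000) → ‖Δ‖ = √31.2500 = 5.5902
L_3: Δ = A_3−P = (-5.0000, 0.0000) → ‖Δ‖ = √25.0000 = 5.0000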